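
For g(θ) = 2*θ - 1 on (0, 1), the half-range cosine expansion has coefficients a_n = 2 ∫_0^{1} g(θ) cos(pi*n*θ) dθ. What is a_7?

-8/(49*pi**2)

a_7 = 2 ∫_0^{1} (2*θ - 1) cos(7*pi*θ) dθ.
Integrating by parts (boundary term plus one more integral), an antiderivative of (2*θ - 1) cos(7*pi*θ) is 2*θ*sin(7*pi*θ)/(7*pi) - sin(7*pi*θ)/(7*pi) + 2*cos(7*pi*θ)/(49*pi**2); evaluating from 0 to 1: ∫_{0}^{1} (2*θ - 1) cos(7*pi*θ) dθ = (-2/(49*pi**2)) - (2/(49*pi**2)) = -4/(49*pi**2).
Hence a_7 = 2·(-4/(49*pi**2)) = -8/(49*pi**2).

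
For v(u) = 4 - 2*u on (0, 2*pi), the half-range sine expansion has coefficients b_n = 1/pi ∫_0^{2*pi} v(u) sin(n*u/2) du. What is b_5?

b_5 = 1/pi ∫_0^{2*pi} (4 - 2*u) sin(5*u/2) du.
Integrating by parts (boundary term plus one more integral), an antiderivative of (4 - 2*u) sin(5*u/2) is 4*u*cos(5*u/2)/5 - 8*sin(5*u/2)/25 - 8*cos(5*u/2)/5; evaluating from 0 to 2*pi: ∫_{0}^{2*pi} (4 - 2*u) sin(5*u/2) du = (8/5 - 8*pi/5) - (-8/5) = 16/5 - 8*pi/5.
Hence b_5 = (1/pi)·(16/5 - 8*pi/5) = 8*(2 - pi)/(5*pi).

8*(2 - pi)/(5*pi)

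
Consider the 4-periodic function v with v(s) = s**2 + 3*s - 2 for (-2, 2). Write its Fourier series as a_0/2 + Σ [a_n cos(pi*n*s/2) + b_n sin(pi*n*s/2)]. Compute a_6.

4/(9*pi**2)

a_6 = 1/2 ∫_{-2}^{2} v(s) cos(3*pi*s) ds.
Integrating by parts twice (tabular method), an antiderivative of (s**2 + 3*s - 2) cos(3*pi*s) is s**2*sin(3*pi*s)/(3*pi) + s*sin(3*pi*s)/pi + 2*s*cos(3*pi*s)/(9*pi**2) - 2*sin(3*pi*s)/(3*pi) - 2*sin(3*pi*s)/(27*pi**3) + cos(3*pi*s)/(3*pi**2); evaluating from -2 to 2: ∫_{-2}^{2} (s**2 + 3*s - 2) cos(3*pi*s) ds = (7/(9*pi**2)) - (-1/(9*pi**2)) = 8/(9*pi**2).
Hence a_6 = (1/2)·(8/(9*pi**2)) = 4/(9*pi**2).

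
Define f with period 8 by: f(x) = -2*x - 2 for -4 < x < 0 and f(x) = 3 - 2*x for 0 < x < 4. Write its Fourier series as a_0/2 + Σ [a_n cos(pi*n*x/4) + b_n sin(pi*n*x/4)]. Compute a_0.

1

a_0 = 1/4 ∫_{-4}^{4} f(x) dx = 1/4 · (4) = 1.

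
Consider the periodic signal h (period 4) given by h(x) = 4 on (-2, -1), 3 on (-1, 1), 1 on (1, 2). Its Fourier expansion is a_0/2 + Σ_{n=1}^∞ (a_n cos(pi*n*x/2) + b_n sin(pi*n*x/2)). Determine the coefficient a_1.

a_1 = 1/2 ∫_{-2}^{2} h(x) cos(pi*x/2) dx.
Split the integral at the breakpoints.
Directly, an antiderivative of (4) cos(pi*x/2) is 8*sin(pi*x/2)/pi; evaluating from -2 to -1: ∫_{-2}^{-1} (4) cos(pi*x/2) dx = (-8/pi) - (0) = -8/pi.
Directly, an antiderivative of (3) cos(pi*x/2) is 6*sin(pi*x/2)/pi; evaluating from -1 to 1: ∫_{-1}^{1} (3) cos(pi*x/2) dx = (6/pi) - (-6/pi) = 12/pi.
Directly, an antiderivative of (1) cos(pi*x/2) is 2*sin(pi*x/2)/pi; evaluating from 1 to 2: ∫_{1}^{2} (1) cos(pi*x/2) dx = (0) - (2/pi) = -2/pi.
Summing the pieces and multiplying by (1/2) gives a_1 = 1/pi.

1/pi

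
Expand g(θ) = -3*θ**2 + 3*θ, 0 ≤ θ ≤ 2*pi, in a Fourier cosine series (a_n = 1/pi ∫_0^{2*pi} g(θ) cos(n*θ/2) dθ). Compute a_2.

-12

a_2 = 1/pi ∫_0^{2*pi} (-3*θ**2 + 3*θ) cos(θ) dθ.
Integrating by parts twice (tabular method), an antiderivative of (-3*θ**2 + 3*θ) cos(θ) is -3*θ**2*sin(θ) + 3*θ*sin(θ) - 6*θ*cos(θ) + 6*sin(θ) + 3*cos(θ); evaluating from 0 to 2*pi: ∫_{0}^{2*pi} (-3*θ**2 + 3*θ) cos(θ) dθ = (3 - 12*pi) - (3) = -12*pi.
Hence a_2 = (1/pi)·(-12*pi) = -12.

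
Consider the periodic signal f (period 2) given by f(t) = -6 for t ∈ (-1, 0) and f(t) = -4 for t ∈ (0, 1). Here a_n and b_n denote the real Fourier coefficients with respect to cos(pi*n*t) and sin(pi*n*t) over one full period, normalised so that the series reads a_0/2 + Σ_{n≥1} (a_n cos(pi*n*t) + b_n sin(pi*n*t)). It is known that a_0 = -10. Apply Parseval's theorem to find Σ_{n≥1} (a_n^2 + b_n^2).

Parseval: a_0^2/2 + Σ_{n≥1} (a_n^2+b_n^2) = ∫_{-1}^{1} f(t)^2 dt = 52.
Subtract a_0^2/2 = 50: Σ (a_n^2+b_n^2) = 2.

2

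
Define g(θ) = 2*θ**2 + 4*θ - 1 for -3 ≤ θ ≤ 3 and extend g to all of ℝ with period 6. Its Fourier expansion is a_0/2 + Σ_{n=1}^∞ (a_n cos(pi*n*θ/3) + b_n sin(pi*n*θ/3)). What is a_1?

-72/pi**2

a_1 = 1/3 ∫_{-3}^{3} g(θ) cos(pi*θ/3) dθ.
Integrating by parts twice (tabular method), an antiderivative of (2*θ**2 + 4*θ - 1) cos(pi*θ/3) is 6*θ**2*sin(pi*θ/3)/pi + 12*θ*sin(pi*θ/3)/pi + 36*θ*cos(pi*θ/3)/pi**2 - 108*sin(pi*θ/3)/pi**3 - 3*sin(pi*θ/3)/pi + 36*cos(pi*θ/3)/pi**2; evaluating from -3 to 3: ∫_{-3}^{3} (2*θ**2 + 4*θ - 1) cos(pi*θ/3) dθ = (-144/pi**2) - (72/pi**2) = -216/pi**2.
Hence a_1 = (1/3)·(-216/pi**2) = -72/pi**2.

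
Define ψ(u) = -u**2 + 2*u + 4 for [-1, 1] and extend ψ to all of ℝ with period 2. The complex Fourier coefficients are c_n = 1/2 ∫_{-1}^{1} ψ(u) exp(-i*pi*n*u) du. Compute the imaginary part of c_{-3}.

Since ψ is real-valued, Im(c_{-3}) = -1/2 ∫_{-1}^{1} ψ(u) sin(-3*pi*u) du = b_{3}/2.
Integrating by parts twice (tabular method), an antiderivative of (-u**2 + 2*u + 4) sin(-3*pi*u) is -u**2*cos(3*pi*u)/(3*pi) + 2*u*sin(3*pi*u)/(9*pi**2) + 2*u*cos(3*pi*u)/(3*pi) - 2*sin(3*pi*u)/(9*pi**2) + 2*cos(3*pi*u)/(27*pi**3) + 4*cos(3*pi*u)/(3*pi); evaluating from -1 to 1: ∫_{-1}^{1} (-u**2 + 2*u + 4) sin(-3*pi*u) du = ((-45*pi**2 - 2)/(27*pi**3)) - ((-9*pi**2 - 2)/(27*pi**3)) = -4/(3*pi).
Hence Im(c_{-3}) = (-1/2)·(-4/(3*pi)) = 2/(3*pi).

2/(3*pi)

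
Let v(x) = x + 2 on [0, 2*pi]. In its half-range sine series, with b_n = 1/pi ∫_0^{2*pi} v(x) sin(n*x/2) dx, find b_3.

b_3 = 1/pi ∫_0^{2*pi} (x + 2) sin(3*x/2) dx.
Integrating by parts (boundary term plus one more integral), an antiderivative of (x + 2) sin(3*x/2) is -2*x*cos(3*x/2)/3 + 4*sin(3*x/2)/9 - 4*cos(3*x/2)/3; evaluating from 0 to 2*pi: ∫_{0}^{2*pi} (x + 2) sin(3*x/2) dx = (4/3 + 4*pi/3) - (-4/3) = 8/3 + 4*pi/3.
Hence b_3 = (1/pi)·(8/3 + 4*pi/3) = 4*(2 + pi)/(3*pi).

4*(2 + pi)/(3*pi)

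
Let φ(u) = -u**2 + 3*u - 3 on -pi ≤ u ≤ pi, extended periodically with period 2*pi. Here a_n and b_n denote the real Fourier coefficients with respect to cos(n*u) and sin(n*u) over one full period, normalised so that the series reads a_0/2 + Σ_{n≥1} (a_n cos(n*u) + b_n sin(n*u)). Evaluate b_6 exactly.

b_6 = 1/pi ∫_{-pi}^{pi} φ(u) sin(6*u) du.
Integrating by parts twice (tabular method), an antiderivative of (-u**2 + 3*u - 3) sin(6*u) is u**2*cos(6*u)/6 - u*sin(6*u)/18 - u*cos(6*u)/2 + sin(6*u)/12 + 53*cos(6*u)/108; evaluating from -pi to pi: ∫_{-pi}^{pi} (-u**2 + 3*u - 3) sin(6*u) du = (-pi/2 + 53/108 + pi**2/6) - (53/108 + pi/2 + pi**2/6) = -pi.
Hence b_6 = (1/pi)·(-pi) = -1.

-1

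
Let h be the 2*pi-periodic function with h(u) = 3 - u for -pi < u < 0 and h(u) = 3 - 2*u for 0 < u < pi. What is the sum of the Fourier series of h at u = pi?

At u = pi the one-sided limits are h(pi^-) = 3 - 2*pi and h(pi^+) = 3 + pi.
By Dirichlet's theorem the series converges to their average, [(3 - 2*pi) + (3 + pi)]/2 = 3 - pi/2.

3 - pi/2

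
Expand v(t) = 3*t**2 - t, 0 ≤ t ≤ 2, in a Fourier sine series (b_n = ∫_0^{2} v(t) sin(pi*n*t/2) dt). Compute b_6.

b_6 = ∫_0^{2} (3*t**2 - t) sin(3*pi*t) dt.
Integrating by parts twice (tabular method), an antiderivative of (3*t**2 - t) sin(3*pi*t) is -t**2*cos(3*pi*t)/pi + 2*t*sin(3*pi*t)/(3*pi**2) + t*cos(3*pi*t)/(3*pi) - sin(3*pi*t)/(9*pi**2) + 2*cos(3*pi*t)/(9*pi**3); evaluating from 0 to 2: ∫_{0}^{2} (3*t**2 - t) sin(3*pi*t) dt = (2*(1 - 15*pi**2)/(9*pi**3)) - (2/(9*pi**3)) = -10/(3*pi).
Hence b_6 = -10/(3*pi).

-10/(3*pi)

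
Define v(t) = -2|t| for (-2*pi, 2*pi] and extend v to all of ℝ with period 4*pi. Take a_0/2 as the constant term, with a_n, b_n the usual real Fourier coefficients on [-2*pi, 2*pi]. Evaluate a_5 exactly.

16/(25*pi)

a_5 = (1/(2*pi)) ∫_{-2*pi}^{2*pi} v(t) cos(5*t/2) dt.
v is even and cos(5*t/2) is even, so the integrand is even and a_5 = 1/pi ∫_0^{2*pi} v(t) cos(5*t/2) dt.
Integrating by parts (boundary term plus one more integral), an antiderivative of (-2*t) cos(5*t/2) is -4*t*sin(5*t/2)/5 - 8*cos(5*t/2)/25; evaluating from 0 to 2*pi: ∫_{0}^{2*pi} (-2*t) cos(5*t/2) dt = (8/25) - (-8/25) = 16/25.
Hence a_5 = (1/pi)·(16/25) = 16/(25*pi).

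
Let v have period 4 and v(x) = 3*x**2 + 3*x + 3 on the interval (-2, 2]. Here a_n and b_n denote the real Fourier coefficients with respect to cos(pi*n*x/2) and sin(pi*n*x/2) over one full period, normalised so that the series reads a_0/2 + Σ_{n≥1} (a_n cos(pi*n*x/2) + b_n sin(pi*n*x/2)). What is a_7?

a_7 = 1/2 ∫_{-2}^{2} v(x) cos(7*pi*x/2) dx.
Integrating by parts twice (tabular method), an antiderivative of (3*x**2 + 3*x + 3) cos(7*pi*x/2) is 6*x**2*sin(7*pi*x/2)/(7*pi) + 6*x*sin(7*pi*x/2)/(7*pi) + 24*x*cos(7*pi*x/2)/(49*pi**2) - 48*sin(7*pi*x/2)/(343*pi**3) + 6*sin(7*pi*x/2)/(7*pi) + 12*cos(7*pi*x/2)/(49*pi**2); evaluating from -2 to 2: ∫_{-2}^{2} (3*x**2 + 3*x + 3) cos(7*pi*x/2) dx = (-60/(49*pi**2)) - (36/(49*pi**2)) = -96/(49*pi**2).
Hence a_7 = (1/2)·(-96/(49*pi**2)) = -48/(49*pi**2).

-48/(49*pi**2)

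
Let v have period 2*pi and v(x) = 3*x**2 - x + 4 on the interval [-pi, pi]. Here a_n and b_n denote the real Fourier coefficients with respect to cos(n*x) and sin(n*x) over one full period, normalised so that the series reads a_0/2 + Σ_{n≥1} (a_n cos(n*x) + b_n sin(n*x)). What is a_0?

a_0 = 1/pi ∫_{-pi}^{pi} v(x) dx = 1/pi · (2*pi*(4 + pi**2)) = 8 + 2*pi**2.

8 + 2*pi**2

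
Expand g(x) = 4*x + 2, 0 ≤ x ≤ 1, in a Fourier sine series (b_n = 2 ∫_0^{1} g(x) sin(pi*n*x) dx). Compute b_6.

b_6 = 2 ∫_0^{1} (4*x + 2) sin(6*pi*x) dx.
Integrating by parts (boundary term plus one more integral), an antiderivative of (4*x + 2) sin(6*pi*x) is -2*x*cos(6*pi*x)/(3*pi) + sin(6*pi*x)/(9*pi**2) - cos(6*pi*x)/(3*pi); evaluating from 0 to 1: ∫_{0}^{1} (4*x + 2) sin(6*pi*x) dx = (-1/pi) - (-1/(3*pi)) = -2/(3*pi).
Hence b_6 = 2·(-2/(3*pi)) = -4/(3*pi).

-4/(3*pi)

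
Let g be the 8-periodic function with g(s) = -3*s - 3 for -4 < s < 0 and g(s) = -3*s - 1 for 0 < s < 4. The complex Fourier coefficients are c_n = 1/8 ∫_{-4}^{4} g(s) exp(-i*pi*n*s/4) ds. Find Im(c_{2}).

Since g is real-valued, Im(c_{2}) = -1/8 ∫_{-4}^{4} g(s) sin(pi*s/2) ds = -b_{2}/2.
Split the integral at the breakpoints.
Integrating by parts (boundary term plus one more integral), an antiderivative of (-3*s - 3) sin(pi*s/2) is 6*s*cos(pi*s/2)/pi - 12*sin(pi*s/2)/pi**2 + 6*cos(pi*s/2)/pi; evaluating from -4 to 0: ∫_{-4}^{0} (-3*s - 3) sin(pi*s/2) ds = (6/pi) - (-18/pi) = 24/pi.
Integrating by parts (boundary term plus one more integral), an antiderivative of (-3*s - 1) sin(pi*s/2) is 6*s*cos(pi*s/2)/pi - 12*sin(pi*s/2)/pi**2 + 2*cos(pi*s/2)/pi; evaluating from 0 to 4: ∫_{0}^{4} (-3*s - 1) sin(pi*s/2) ds = (26/pi) - (2/pi) = 24/pi.
So ∫_{-4}^{4} g(s) sin(pi*s/2) ds = 48/pi.
Hence Im(c_{2}) = (-1/8)·(48/pi) = -6/pi.

-6/pi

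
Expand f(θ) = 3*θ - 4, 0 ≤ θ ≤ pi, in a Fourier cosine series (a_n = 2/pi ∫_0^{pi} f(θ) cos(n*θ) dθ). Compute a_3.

-4/(3*pi)

a_3 = 2/pi ∫_0^{pi} (3*θ - 4) cos(3*θ) dθ.
Integrating by parts (boundary term plus one more integral), an antiderivative of (3*θ - 4) cos(3*θ) is θ*sin(3*θ) - 4*sin(3*θ)/3 + cos(3*θ)/3; evaluating from 0 to pi: ∫_{0}^{pi} (3*θ - 4) cos(3*θ) dθ = (-1/3) - (1/3) = -2/3.
Hence a_3 = (2/pi)·(-2/3) = -4/(3*pi).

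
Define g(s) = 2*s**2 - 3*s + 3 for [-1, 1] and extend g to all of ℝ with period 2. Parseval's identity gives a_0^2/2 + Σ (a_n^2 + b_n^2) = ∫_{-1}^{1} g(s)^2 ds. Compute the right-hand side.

∫_{-1}^{1} g(s)^2 ds = 168/5.

168/5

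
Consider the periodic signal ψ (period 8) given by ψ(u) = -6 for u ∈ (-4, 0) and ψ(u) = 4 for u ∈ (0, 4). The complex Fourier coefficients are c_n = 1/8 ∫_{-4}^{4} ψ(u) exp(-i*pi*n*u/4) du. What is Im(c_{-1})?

10/pi

Since ψ is real-valued, Im(c_{-1}) = -1/8 ∫_{-4}^{4} ψ(u) sin(-pi*u/4) du = b_{1}/2.
Split the integral at the breakpoints.
Directly, an antiderivative of (-6) sin(-pi*u/4) is -24*cos(pi*u/4)/pi; evaluating from -4 to 0: ∫_{-4}^{0} (-6) sin(-pi*u/4) du = (-24/pi) - (24/pi) = -48/pi.
Directly, an antiderivative of (4) sin(-pi*u/4) is 16*cos(pi*u/4)/pi; evaluating from 0 to 4: ∫_{0}^{4} (4) sin(-pi*u/4) du = (-16/pi) - (16/pi) = -32/pi.
So ∫_{-4}^{4} ψ(u) sin(-pi*u/4) du = -80/pi.
Hence Im(c_{-1}) = (-1/8)·(-80/pi) = 10/pi.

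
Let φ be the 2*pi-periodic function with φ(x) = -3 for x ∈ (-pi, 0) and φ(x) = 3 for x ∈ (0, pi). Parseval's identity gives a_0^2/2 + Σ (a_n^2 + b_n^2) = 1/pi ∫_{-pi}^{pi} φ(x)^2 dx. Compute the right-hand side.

1/pi ∫_{-pi}^{pi} φ(x)^2 dx = 1/pi · (18*pi) = 18.

18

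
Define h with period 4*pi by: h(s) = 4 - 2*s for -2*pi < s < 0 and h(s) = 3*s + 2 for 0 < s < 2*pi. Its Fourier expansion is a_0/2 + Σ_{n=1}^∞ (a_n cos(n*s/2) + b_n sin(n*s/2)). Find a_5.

a_5 = (1/(2*pi)) ∫_{-2*pi}^{2*pi} h(s) cos(5*s/2) ds.
Split the integral at the breakpoints.
Integrating by parts (boundary term plus one more integral), an antiderivative of (4 - 2*s) cos(5*s/2) is -4*s*sin(5*s/2)/5 + 8*sin(5*s/2)/5 - 8*cos(5*s/2)/25; evaluating from -2*pi to 0: ∫_{-2*pi}^{0} (4 - 2*s) cos(5*s/2) ds = (-8/25) - (8/25) = -16/25.
Integrating by parts (boundary term plus one more integral), an antiderivative of (3*s + 2) cos(5*s/2) is 6*s*sin(5*s/2)/5 + 4*sin(5*s/2)/5 + 12*cos(5*s/2)/25; evaluating from 0 to 2*pi: ∫_{0}^{2*pi} (3*s + 2) cos(5*s/2) ds = (-12/25) - (12/25) = -24/25.
Summing the pieces and multiplying by (1/(2*pi)) gives a_5 = -4/(5*pi).

-4/(5*pi)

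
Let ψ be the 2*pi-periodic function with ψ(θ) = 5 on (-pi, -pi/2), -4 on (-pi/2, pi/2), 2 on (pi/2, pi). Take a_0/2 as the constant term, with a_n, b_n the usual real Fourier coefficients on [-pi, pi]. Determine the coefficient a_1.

-15/pi

a_1 = 1/pi ∫_{-pi}^{pi} ψ(θ) cos(θ) dθ.
Split the integral at the breakpoints.
Directly, an antiderivative of (5) cos(θ) is 5*sin(θ); evaluating from -pi to -pi/2: ∫_{-pi}^{-pi/2} (5) cos(θ) dθ = (-5) - (0) = -5.
Directly, an antiderivative of (-4) cos(θ) is -4*sin(θ); evaluating from -pi/2 to pi/2: ∫_{-pi/2}^{pi/2} (-4) cos(θ) dθ = (-4) - (4) = -8.
Directly, an antiderivative of (2) cos(θ) is 2*sin(θ); evaluating from pi/2 to pi: ∫_{pi/2}^{pi} (2) cos(θ) dθ = (0) - (2) = -2.
Summing the pieces and multiplying by (1/pi) gives a_1 = -15/pi.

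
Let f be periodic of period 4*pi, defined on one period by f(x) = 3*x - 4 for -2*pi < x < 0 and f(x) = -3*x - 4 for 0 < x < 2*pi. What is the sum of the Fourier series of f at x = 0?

-4

f is continuous at x = 0 with value -4, so the series converges to -4 there.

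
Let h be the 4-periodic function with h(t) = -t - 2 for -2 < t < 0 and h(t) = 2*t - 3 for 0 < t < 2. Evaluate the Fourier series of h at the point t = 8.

-5/2

t = 8 differs from t = 0 by 2 full period(s), and the series is 4-periodic.
At t = 0 the one-sided limits are h(0^-) = -2 and h(0^+) = -3.
By Dirichlet's theorem the series converges to their average, [(-2) + (-3)]/2 = -5/2.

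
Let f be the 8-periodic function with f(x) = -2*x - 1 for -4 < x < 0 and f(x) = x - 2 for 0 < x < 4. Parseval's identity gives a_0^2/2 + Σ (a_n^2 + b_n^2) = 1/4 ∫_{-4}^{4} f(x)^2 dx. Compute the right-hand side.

1/4 ∫_{-4}^{4} f(x)^2 dx = 1/4 · (188/3) = 47/3.

47/3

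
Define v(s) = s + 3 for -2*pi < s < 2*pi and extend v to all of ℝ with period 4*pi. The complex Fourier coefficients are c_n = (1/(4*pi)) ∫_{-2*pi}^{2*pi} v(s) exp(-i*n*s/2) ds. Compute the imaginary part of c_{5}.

Since v is real-valued, Im(c_{5}) = -(1/(4*pi)) ∫_{-2*pi}^{2*pi} v(s) sin(5*s/2) ds = -b_{5}/2.
Integrating by parts (boundary term plus one more integral), an antiderivative of (s + 3) sin(5*s/2) is -2*s*cos(5*s/2)/5 + 4*sin(5*s/2)/25 - 6*cos(5*s/2)/5; evaluating from -2*pi to 2*pi: ∫_{-2*pi}^{2*pi} (s + 3) sin(5*s/2) ds = (6/5 + 4*pi/5) - (6/5 - 4*pi/5) = 8*pi/5.
Hence Im(c_{5}) = (-1/(4*pi))·(8*pi/5) = -2/5.

-2/5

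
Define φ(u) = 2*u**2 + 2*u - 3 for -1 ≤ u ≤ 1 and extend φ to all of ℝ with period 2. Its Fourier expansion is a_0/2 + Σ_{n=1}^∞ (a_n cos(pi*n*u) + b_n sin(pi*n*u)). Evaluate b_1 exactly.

4/pi

b_1 = ∫_{-1}^{1} φ(u) sin(pi*u) du.
Integrating by parts twice (tabular method), an antiderivative of (2*u**2 + 2*u - 3) sin(pi*u) is -2*u**2*cos(pi*u)/pi + 4*u*sin(pi*u)/pi**2 - 2*u*cos(pi*u)/pi + 2*sin(pi*u)/pi**2 + 4*cos(pi*u)/pi**3 + 3*cos(pi*u)/pi; evaluating from -1 to 1: ∫_{-1}^{1} (2*u**2 + 2*u - 3) sin(pi*u) du = ((-4 + pi**2)/pi**3) - (-3/pi - 4/pi**3) = 4/pi.
Hence b_1 = 4/pi.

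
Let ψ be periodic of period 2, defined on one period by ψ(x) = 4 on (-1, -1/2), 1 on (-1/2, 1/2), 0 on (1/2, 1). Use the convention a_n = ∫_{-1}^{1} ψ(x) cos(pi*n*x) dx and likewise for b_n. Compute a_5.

a_5 = ∫_{-1}^{1} ψ(x) cos(5*pi*x) dx.
Split the integral at the breakpoints.
Directly, an antiderivative of (4) cos(5*pi*x) is 4*sin(5*pi*x)/(5*pi); evaluating from -1 to -1/2: ∫_{-1}^{-1/2} (4) cos(5*pi*x) dx = (-4/(5*pi)) - (0) = -4/(5*pi).
Directly, an antiderivative of (1) cos(5*pi*x) is sin(5*pi*x)/(5*pi); evaluating from -1/2 to 1/2: ∫_{-1/2}^{1/2} (1) cos(5*pi*x) dx = (1/(5*pi)) - (-1/(5*pi)) = 2/(5*pi).
∫_{1/2}^{1} (0) cos(5*pi*x) dx = 0.
Summing the pieces gives a_5 = -2/(5*pi).

-2/(5*pi)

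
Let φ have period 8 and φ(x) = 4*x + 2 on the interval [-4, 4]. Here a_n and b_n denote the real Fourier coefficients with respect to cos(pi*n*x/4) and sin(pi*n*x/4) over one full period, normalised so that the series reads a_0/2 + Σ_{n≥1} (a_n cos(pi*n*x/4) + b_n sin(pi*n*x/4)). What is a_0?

4

a_0 = 1/4 ∫_{-4}^{4} φ(x) dx = 1/4 · (16) = 4.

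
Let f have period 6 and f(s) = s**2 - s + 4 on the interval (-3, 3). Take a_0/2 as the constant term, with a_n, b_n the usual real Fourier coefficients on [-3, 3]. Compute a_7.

a_7 = 1/3 ∫_{-3}^{3} f(s) cos(7*pi*s/3) ds.
Integrating by parts twice (tabular method), an antiderivative of (s**2 - s + 4) cos(7*pi*s/3) is 3*s**2*sin(7*pi*s/3)/(7*pi) - 3*s*sin(7*pi*s/3)/(7*pi) + 18*s*cos(7*pi*s/3)/(49*pi**2) - 54*sin(7*pi*s/3)/(343*pi**3) + 12*sin(7*pi*s/3)/(7*pi) - 9*cos(7*pi*s/3)/(49*pi**2); evaluating from -3 to 3: ∫_{-3}^{3} (s**2 - s + 4) cos(7*pi*s/3) ds = (-45/(49*pi**2)) - (9/(7*pi**2)) = -108/(49*pi**2).
Hence a_7 = (1/3)·(-108/(49*pi**2)) = -36/(49*pi**2).

-36/(49*pi**2)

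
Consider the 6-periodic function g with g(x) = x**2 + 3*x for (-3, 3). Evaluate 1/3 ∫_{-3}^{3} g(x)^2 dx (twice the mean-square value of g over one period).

432/5

1/3 ∫_{-3}^{3} g(x)^2 dx = 1/3 · (1296/5) = 432/5.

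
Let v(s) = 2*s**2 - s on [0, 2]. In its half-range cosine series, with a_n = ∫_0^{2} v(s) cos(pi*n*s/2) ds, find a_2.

a_2 = ∫_0^{2} (2*s**2 - s) cos(pi*s) ds.
Integrating by parts twice (tabular method), an antiderivative of (2*s**2 - s) cos(pi*s) is 2*s**2*sin(pi*s)/pi - s*sin(pi*s)/pi + 4*s*cos(pi*s)/pi**2 - 4*sin(pi*s)/pi**3 - cos(pi*s)/pi**2; evaluating from 0 to 2: ∫_{0}^{2} (2*s**2 - s) cos(pi*s) ds = (7/pi**2) - (-1/pi**2) = 8/pi**2.
Hence a_2 = 8/pi**2.

8/pi**2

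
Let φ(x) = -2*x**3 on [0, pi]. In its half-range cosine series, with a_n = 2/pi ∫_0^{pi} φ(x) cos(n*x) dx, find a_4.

a_4 = 2/pi ∫_0^{pi} (-2*x**3) cos(4*x) dx.
Integrating by parts three times (tabular method), an antiderivative of (-2*x**3) cos(4*x) is -x**3*sin(4*x)/2 - 3*x**2*cos(4*x)/8 + 3*x*sin(4*x)/16 + 3*cos(4*x)/64; evaluating from 0 to pi: ∫_{0}^{pi} (-2*x**3) cos(4*x) dx = (3/64 - 3*pi**2/8) - (3/64) = -3*pi**2/8.
Hence a_4 = (2/pi)·(-3*pi**2/8) = -3*pi/4.

-3*pi/4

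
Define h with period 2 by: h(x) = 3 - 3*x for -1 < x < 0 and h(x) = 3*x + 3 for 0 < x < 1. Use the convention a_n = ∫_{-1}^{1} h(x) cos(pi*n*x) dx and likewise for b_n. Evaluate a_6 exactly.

0

a_6 = ∫_{-1}^{1} h(x) cos(6*pi*x) dx.
h is even and cos(6*pi*x) is even, so the integrand is even and a_6 = 2 ∫_0^{1} h(x) cos(6*pi*x) dx.
Integrating by parts (boundary term plus one more integral), an antiderivative of (3*x + 3) cos(6*pi*x) is x*sin(6*pi*x)/(2*pi) + sin(6*pi*x)/(2*pi) + cos(6*pi*x)/(12*pi**2); evaluating from 0 to 1: ∫_{0}^{1} (3*x + 3) cos(6*pi*x) dx = (1/(12*pi**2)) - (1/(12*pi**2)) = 0.
Hence a_6 = 2·(0) = 0.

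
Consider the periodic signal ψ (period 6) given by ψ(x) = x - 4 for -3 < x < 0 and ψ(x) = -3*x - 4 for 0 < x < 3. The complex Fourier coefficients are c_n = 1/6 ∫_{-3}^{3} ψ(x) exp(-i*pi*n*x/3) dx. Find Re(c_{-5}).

Since ψ is real-valued, Re(c_{-5}) = 1/6 ∫_{-3}^{3} ψ(x) cos(-5*pi*x/3) dx = a_{5}/2.
Split the integral at the breakpoints.
Integrating by parts (boundary term plus one more integral), an antiderivative of (x - 4) cos(-5*pi*x/3) is 3*x*sin(5*pi*x/3)/(5*pi) - 12*sin(5*pi*x/3)/(5*pi) + 9*cos(5*pi*x/3)/(25*pi**2); evaluating from -3 to 0: ∫_{-3}^{0} (x - 4) cos(-5*pi*x/3) dx = (9/(25*pi**2)) - (-9/(25*pi**2)) = 18/(25*pi**2).
Integrating by parts (boundary term plus one more integral), an antiderivative of (-3*x - 4) cos(-5*pi*x/3) is -9*x*sin(5*pi*x/3)/(5*pi) - 12*sin(5*pi*x/3)/(5*pi) - 27*cos(5*pi*x/3)/(25*pi**2); evaluating from 0 to 3: ∫_{0}^{3} (-3*x - 4) cos(-5*pi*x/3) dx = (27/(25*pi**2)) - (-27/(25*pi**2)) = 54/(25*pi**2).
So ∫_{-3}^{3} ψ(x) cos(-5*pi*x/3) dx = 72/(25*pi**2).
Hence Re(c_{-5}) = (1/6)·(72/(25*pi**2)) = 12/(25*pi**2).

12/(25*pi**2)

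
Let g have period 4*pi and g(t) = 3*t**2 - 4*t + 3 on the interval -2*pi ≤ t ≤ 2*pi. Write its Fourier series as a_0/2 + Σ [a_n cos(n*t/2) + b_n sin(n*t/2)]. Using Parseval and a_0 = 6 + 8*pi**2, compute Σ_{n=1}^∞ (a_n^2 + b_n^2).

128*pi**2*(5 + 3*pi**2)/15

Parseval: a_0^2/2 + Σ_{n≥1} (a_n^2+b_n^2) = (1/(2*pi)) ∫_{-2*pi}^{2*pi} g(t)^2 dt = 18 + 272*pi**2/3 + 288*pi**4/5.
Subtract a_0^2/2 = 2*(3 + 4*pi**2)**2: Σ (a_n^2+b_n^2) = 128*pi**2*(5 + 3*pi**2)/15.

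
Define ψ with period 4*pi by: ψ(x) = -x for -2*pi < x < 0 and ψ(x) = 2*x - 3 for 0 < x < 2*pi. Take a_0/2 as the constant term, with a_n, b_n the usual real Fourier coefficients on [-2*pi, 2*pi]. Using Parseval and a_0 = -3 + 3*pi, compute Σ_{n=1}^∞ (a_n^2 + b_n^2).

Parseval: a_0^2/2 + Σ_{n≥1} (a_n^2+b_n^2) = (1/(2*pi)) ∫_{-2*pi}^{2*pi} ψ(x)^2 dx = -12*pi + 9 + 20*pi**2/3.
Subtract a_0^2/2 = 9*(1 - pi)**2/2: Σ (a_n^2+b_n^2) = -3*pi + 9/2 + 13*pi**2/6.

-3*pi + 9/2 + 13*pi**2/6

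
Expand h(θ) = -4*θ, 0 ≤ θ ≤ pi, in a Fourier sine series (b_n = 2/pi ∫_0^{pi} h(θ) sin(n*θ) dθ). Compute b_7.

b_7 = 2/pi ∫_0^{pi} (-4*θ) sin(7*θ) dθ.
Integrating by parts (boundary term plus one more integral), an antiderivative of (-4*θ) sin(7*θ) is 4*θ*cos(7*θ)/7 - 4*sin(7*θ)/49; evaluating from 0 to pi: ∫_{0}^{pi} (-4*θ) sin(7*θ) dθ = (-4*pi/7) - (0) = -4*pi/7.
Hence b_7 = (2/pi)·(-4*pi/7) = -8/7.

-8/7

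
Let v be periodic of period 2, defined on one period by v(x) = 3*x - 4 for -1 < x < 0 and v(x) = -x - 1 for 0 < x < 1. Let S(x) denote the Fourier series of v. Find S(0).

-5/2

At x = 0 the one-sided limits are v(0^-) = -4 and v(0^+) = -1.
By Dirichlet's theorem the series converges to their average, [(-4) + (-1)]/2 = -5/2.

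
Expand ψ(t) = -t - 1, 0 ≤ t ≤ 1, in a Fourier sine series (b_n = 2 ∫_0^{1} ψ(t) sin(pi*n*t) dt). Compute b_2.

b_2 = 2 ∫_0^{1} (-t - 1) sin(2*pi*t) dt.
Integrating by parts (boundary term plus one more integral), an antiderivative of (-t - 1) sin(2*pi*t) is t*cos(2*pi*t)/(2*pi) - sin(2*pi*t)/(4*pi**2) + cos(2*pi*t)/(2*pi); evaluating from 0 to 1: ∫_{0}^{1} (-t - 1) sin(2*pi*t) dt = (1/pi) - (1/(2*pi)) = 1/(2*pi).
Hence b_2 = 2·(1/(2*pi)) = 1/pi.

1/pi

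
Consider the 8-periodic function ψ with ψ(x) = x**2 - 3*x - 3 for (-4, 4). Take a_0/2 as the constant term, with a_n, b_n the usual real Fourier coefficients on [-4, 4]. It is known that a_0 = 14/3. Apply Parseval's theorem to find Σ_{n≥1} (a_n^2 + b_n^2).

6368/45

Parseval: a_0^2/2 + Σ_{n≥1} (a_n^2+b_n^2) = 1/4 ∫_{-4}^{4} ψ(x)^2 dx = 762/5.
Subtract a_0^2/2 = 98/9: Σ (a_n^2+b_n^2) = 6368/45.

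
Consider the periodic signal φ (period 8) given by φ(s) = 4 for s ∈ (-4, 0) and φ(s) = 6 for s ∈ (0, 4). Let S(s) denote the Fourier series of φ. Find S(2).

6

φ is continuous at s = 2 with value 6, so the series converges to 6 there.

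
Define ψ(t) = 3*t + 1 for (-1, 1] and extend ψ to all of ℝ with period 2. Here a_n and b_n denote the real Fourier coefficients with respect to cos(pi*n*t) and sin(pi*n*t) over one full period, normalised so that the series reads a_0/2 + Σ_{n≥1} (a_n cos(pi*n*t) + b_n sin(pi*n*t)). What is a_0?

2

a_0 = ∫_{-1}^{1} ψ(t) dt = 2.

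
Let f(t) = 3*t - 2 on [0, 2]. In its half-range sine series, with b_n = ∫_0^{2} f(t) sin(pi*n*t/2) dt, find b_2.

-6/pi

b_2 = ∫_0^{2} (3*t - 2) sin(pi*t) dt.
Integrating by parts (boundary term plus one more integral), an antiderivative of (3*t - 2) sin(pi*t) is -3*t*cos(pi*t)/pi + 3*sin(pi*t)/pi**2 + 2*cos(pi*t)/pi; evaluating from 0 to 2: ∫_{0}^{2} (3*t - 2) sin(pi*t) dt = (-4/pi) - (2/pi) = -6/pi.
Hence b_2 = -6/pi.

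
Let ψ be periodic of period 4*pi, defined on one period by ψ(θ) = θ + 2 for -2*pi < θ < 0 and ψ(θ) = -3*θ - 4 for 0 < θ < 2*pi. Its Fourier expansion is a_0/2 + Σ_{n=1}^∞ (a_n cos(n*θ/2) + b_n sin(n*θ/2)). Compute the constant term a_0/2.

-2*pi - 1

a_0 = (1/(2*pi)) ∫_{-2*pi}^{2*pi} ψ(θ) dθ = (1/(2*pi)) · (-4*pi*(1 + 2*pi)) = -4*pi - 2.
So the constant term a_0/2 = -2*pi - 1.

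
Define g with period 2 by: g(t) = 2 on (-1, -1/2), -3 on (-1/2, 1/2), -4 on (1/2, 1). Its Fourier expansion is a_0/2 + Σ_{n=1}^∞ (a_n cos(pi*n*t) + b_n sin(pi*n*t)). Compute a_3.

a_3 = ∫_{-1}^{1} g(t) cos(3*pi*t) dt.
Split the integral at the breakpoints.
Directly, an antiderivative of (2) cos(3*pi*t) is 2*sin(3*pi*t)/(3*pi); evaluating from -1 to -1/2: ∫_{-1}^{-1/2} (2) cos(3*pi*t) dt = (2/(3*pi)) - (0) = 2/(3*pi).
Directly, an antiderivative of (-3) cos(3*pi*t) is -sin(3*pi*t)/pi; evaluating from -1/2 to 1/2: ∫_{-1/2}^{1/2} (-3) cos(3*pi*t) dt = (1/pi) - (-1/pi) = 2/pi.
Directly, an antiderivative of (-4) cos(3*pi*t) is -4*sin(3*pi*t)/(3*pi); evaluating from 1/2 to 1: ∫_{1/2}^{1} (-4) cos(3*pi*t) dt = (0) - (4/(3*pi)) = -4/(3*pi).
Summing the pieces gives a_3 = 4/(3*pi).

4/(3*pi)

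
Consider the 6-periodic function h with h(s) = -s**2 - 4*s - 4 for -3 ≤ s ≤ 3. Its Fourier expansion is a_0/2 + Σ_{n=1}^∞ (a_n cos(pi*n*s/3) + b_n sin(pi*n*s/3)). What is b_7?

b_7 = 1/3 ∫_{-3}^{3} h(s) sin(7*pi*s/3) ds.
Integrating by parts twice (tabular method), an antiderivative of (-s**2 - 4*s - 4) sin(7*pi*s/3) is 3*s**2*cos(7*pi*s/3)/(7*pi) - 18*s*sin(7*pi*s/3)/(49*pi**2) + 12*s*cos(7*pi*s/3)/(7*pi) - 36*sin(7*pi*s/3)/(49*pi**2) - 54*cos(7*pi*s/3)/(343*pi**3) + 12*cos(7*pi*s/3)/(7*pi); evaluating from -3 to 3: ∫_{-3}^{3} (-s**2 - 4*s - 4) sin(7*pi*s/3) ds = (3*(18 - 1225*pi**2)/(343*pi**3)) - (3*(18 - 49*pi**2)/(343*pi**3)) = -72/(7*pi).
Hence b_7 = (1/3)·(-72/(7*pi)) = -24/(7*pi).

-24/(7*pi)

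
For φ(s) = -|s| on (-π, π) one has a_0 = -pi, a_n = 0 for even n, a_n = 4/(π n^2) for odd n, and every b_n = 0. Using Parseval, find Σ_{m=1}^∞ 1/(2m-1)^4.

Parseval: a_0^2/2 + Σ a_n^2 = (1/π) ∫_{-π}^{π} φ(s)^2 ds = 2*pi**2/3.
Subtract a_0^2/2 = pi**2/2: Σ a_n^2 = pi**2/6.
Only odd n contribute, with a_n^2 = 16/(π^2 n^4), so Σ_{m≥1} 1/(2m-1)^4 = π^2·(pi**2/6)/16 = pi**4/96.

pi**4/96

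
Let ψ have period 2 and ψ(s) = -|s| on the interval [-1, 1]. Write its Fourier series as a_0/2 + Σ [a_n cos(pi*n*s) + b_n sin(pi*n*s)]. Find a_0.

a_0 = ∫_{-1}^{1} ψ(s) ds = -1.

-1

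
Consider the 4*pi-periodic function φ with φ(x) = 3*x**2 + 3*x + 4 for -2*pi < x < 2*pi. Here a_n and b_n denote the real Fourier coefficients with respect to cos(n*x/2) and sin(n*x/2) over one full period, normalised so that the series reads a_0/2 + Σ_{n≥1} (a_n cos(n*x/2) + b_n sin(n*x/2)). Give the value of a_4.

3

a_4 = (1/(2*pi)) ∫_{-2*pi}^{2*pi} φ(x) cos(2*x) dx.
Integrating by parts twice (tabular method), an antiderivative of (3*x**2 + 3*x + 4) cos(2*x) is 3*x**2*sin(2*x)/2 + 3*x*sin(2*x)/2 + 3*x*cos(2*x)/2 + 5*sin(2*x)/4 + 3*cos(2*x)/4; evaluating from -2*pi to 2*pi: ∫_{-2*pi}^{2*pi} (3*x**2 + 3*x + 4) cos(2*x) dx = (3/4 + 3*pi) - (3/4 - 3*pi) = 6*pi.
Hence a_4 = (1/(2*pi))·(6*pi) = 3.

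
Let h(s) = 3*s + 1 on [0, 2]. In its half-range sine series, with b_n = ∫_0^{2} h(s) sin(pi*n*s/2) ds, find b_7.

16/(7*pi)

b_7 = ∫_0^{2} (3*s + 1) sin(7*pi*s/2) ds.
Integrating by parts (boundary term plus one more integral), an antiderivative of (3*s + 1) sin(7*pi*s/2) is -6*s*cos(7*pi*s/2)/(7*pi) + 12*sin(7*pi*s/2)/(49*pi**2) - 2*cos(7*pi*s/2)/(7*pi); evaluating from 0 to 2: ∫_{0}^{2} (3*s + 1) sin(7*pi*s/2) ds = (2/pi) - (-2/(7*pi)) = 16/(7*pi).
Hence b_7 = 16/(7*pi).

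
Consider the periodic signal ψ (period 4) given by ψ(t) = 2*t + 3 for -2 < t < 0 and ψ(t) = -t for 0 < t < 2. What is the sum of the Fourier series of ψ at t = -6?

-3/2

t = -6 differs from t = -2 by -1 full period(s), and the series is 4-periodic.
At t = -2 the one-sided limits are ψ(-2^-) = -2 and ψ(-2^+) = -1.
By Dirichlet's theorem the series converges to their average, [(-2) + (-1)]/2 = -3/2.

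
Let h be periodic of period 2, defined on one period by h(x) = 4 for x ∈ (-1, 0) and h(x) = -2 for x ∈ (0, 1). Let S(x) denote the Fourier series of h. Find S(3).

1

x = 3 differs from x = -1 by 2 full period(s), and the series is 2-periodic.
At x = -1 the one-sided limits are h(-1^-) = -2 and h(-1^+) = 4.
By Dirichlet's theorem the series converges to their average, [(-2) + (4)]/2 = 1.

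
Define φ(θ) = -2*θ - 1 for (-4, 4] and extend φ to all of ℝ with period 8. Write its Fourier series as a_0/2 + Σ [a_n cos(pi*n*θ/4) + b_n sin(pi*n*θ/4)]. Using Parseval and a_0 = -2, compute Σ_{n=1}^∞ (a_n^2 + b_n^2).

128/3

Parseval: a_0^2/2 + Σ_{n≥1} (a_n^2+b_n^2) = 1/4 ∫_{-4}^{4} φ(θ)^2 dθ = 134/3.
Subtract a_0^2/2 = 2: Σ (a_n^2+b_n^2) = 128/3.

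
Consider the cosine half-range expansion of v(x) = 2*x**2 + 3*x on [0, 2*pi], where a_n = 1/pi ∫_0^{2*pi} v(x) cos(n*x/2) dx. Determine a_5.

a_5 = 1/pi ∫_0^{2*pi} (2*x**2 + 3*x) cos(5*x/2) dx.
Integrating by parts twice (tabular method), an antiderivative of (2*x**2 + 3*x) cos(5*x/2) is 4*x**2*sin(5*x/2)/5 + 6*x*sin(5*x/2)/5 + 16*x*cos(5*x/2)/25 - 32*sin(5*x/2)/125 + 12*cos(5*x/2)/25; evaluating from 0 to 2*pi: ∫_{0}^{2*pi} (2*x**2 + 3*x) cos(5*x/2) dx = (-32*pi/25 - 12/25) - (12/25) = -32*pi/25 - 24/25.
Hence a_5 = (1/pi)·(-32*pi/25 - 24/25) = 8*(-4*pi - 3)/(25*pi).

8*(-4*pi - 3)/(25*pi)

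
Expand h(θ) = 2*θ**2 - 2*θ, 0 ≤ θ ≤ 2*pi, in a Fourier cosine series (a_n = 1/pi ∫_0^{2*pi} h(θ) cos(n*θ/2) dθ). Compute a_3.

a_3 = 1/pi ∫_0^{2*pi} (2*θ**2 - 2*θ) cos(3*θ/2) dθ.
Integrating by parts twice (tabular method), an antiderivative of (2*θ**2 - 2*θ) cos(3*θ/2) is 4*θ**2*sin(3*θ/2)/3 - 4*θ*sin(3*θ/2)/3 + 16*θ*cos(3*θ/2)/9 - 32*sin(3*θ/2)/27 - 8*cos(3*θ/2)/9; evaluating from 0 to 2*pi: ∫_{0}^{2*pi} (2*θ**2 - 2*θ) cos(3*θ/2) dθ = (8/9 - 32*pi/9) - (-8/9) = 16/9 - 32*pi/9.
Hence a_3 = (1/pi)·(16/9 - 32*pi/9) = 16*(1 - 2*pi)/(9*pi).

16*(1 - 2*pi)/(9*pi)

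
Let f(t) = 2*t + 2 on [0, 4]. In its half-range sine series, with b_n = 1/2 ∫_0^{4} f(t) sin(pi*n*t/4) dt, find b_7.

24/(7*pi)

b_7 = 1/2 ∫_0^{4} (2*t + 2) sin(7*pi*t/4) dt.
Integrating by parts (boundary term plus one more integral), an antiderivative of (2*t + 2) sin(7*pi*t/4) is -8*t*cos(7*pi*t/4)/(7*pi) + 32*sin(7*pi*t/4)/(49*pi**2) - 8*cos(7*pi*t/4)/(7*pi); evaluating from 0 to 4: ∫_{0}^{4} (2*t + 2) sin(7*pi*t/4) dt = (40/(7*pi)) - (-8/(7*pi)) = 48/(7*pi).
Hence b_7 = (1/2)·(48/(7*pi)) = 24/(7*pi).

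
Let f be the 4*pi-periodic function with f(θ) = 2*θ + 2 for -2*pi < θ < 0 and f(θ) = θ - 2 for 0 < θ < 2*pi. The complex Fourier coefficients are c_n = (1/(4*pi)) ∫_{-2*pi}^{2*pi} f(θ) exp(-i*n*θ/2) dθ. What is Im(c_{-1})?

3 - 4/pi

Since f is real-valued, Im(c_{-1}) = -(1/(4*pi)) ∫_{-2*pi}^{2*pi} f(θ) sin(-θ/2) dθ = b_{1}/2.
Split the integral at the breakpoints.
Integrating by parts (boundary term plus one more integral), an antiderivative of (2*θ + 2) sin(-θ/2) is 4*θ*cos(θ/2) - 8*sin(θ/2) + 4*cos(θ/2); evaluating from -2*pi to 0: ∫_{-2*pi}^{0} (2*θ + 2) sin(-θ/2) dθ = (4) - (-4 + 8*pi) = 8 - 8*pi.
Integrating by parts (boundary term plus one more integral), an antiderivative of (θ - 2) sin(-θ/2) is 2*θ*cos(θ/2) - 4*sin(θ/2) - 4*cos(θ/2); evaluating from 0 to 2*pi: ∫_{0}^{2*pi} (θ - 2) sin(-θ/2) dθ = (4 - 4*pi) - (-4) = 8 - 4*pi.
So ∫_{-2*pi}^{2*pi} f(θ) sin(-θ/2) dθ = 16 - 12*pi.
Hence Im(c_{-1}) = (-1/(4*pi))·(16 - 12*pi) = 3 - 4/pi.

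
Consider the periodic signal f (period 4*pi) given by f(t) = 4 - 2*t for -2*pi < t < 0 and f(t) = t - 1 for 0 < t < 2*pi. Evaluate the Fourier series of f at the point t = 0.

At t = 0 the one-sided limits are f(0^-) = 4 and f(0^+) = -1.
By Dirichlet's theorem the series converges to their average, [(4) + (-1)]/2 = 3/2.

3/2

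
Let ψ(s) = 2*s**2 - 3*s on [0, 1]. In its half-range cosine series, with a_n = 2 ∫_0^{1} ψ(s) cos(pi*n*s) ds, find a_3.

a_3 = 2 ∫_0^{1} (2*s**2 - 3*s) cos(3*pi*s) ds.
Integrating by parts twice (tabular method), an antiderivative of (2*s**2 - 3*s) cos(3*pi*s) is 2*s**2*sin(3*pi*s)/(3*pi) - s*sin(3*pi*s)/pi + 4*s*cos(3*pi*s)/(9*pi**2) - 4*sin(3*pi*s)/(27*pi**3) - cos(3*pi*s)/(3*pi**2); evaluating from 0 to 1: ∫_{0}^{1} (2*s**2 - 3*s) cos(3*pi*s) ds = (-1/(9*pi**2)) - (-1/(3*pi**2)) = 2/(9*pi**2).
Hence a_3 = 2·(2/(9*pi**2)) = 4/(9*pi**2).

4/(9*pi**2)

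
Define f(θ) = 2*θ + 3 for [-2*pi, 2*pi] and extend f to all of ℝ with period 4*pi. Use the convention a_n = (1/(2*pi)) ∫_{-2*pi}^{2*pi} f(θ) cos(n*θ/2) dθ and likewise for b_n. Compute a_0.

6

a_0 = (1/(2*pi)) ∫_{-2*pi}^{2*pi} f(θ) dθ = (1/(2*pi)) · (12*pi) = 6.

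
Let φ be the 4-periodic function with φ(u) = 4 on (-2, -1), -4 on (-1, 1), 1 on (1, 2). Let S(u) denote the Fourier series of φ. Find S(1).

-3/2

At u = 1 the one-sided limits are φ(1^-) = -4 and φ(1^+) = 1.
By Dirichlet's theorem the series converges to their average, [(-4) + (1)]/2 = -3/2.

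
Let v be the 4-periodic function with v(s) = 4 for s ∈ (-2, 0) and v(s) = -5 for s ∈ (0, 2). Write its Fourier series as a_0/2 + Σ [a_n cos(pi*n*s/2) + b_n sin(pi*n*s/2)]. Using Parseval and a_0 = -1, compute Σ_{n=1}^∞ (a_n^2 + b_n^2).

Parseval: a_0^2/2 + Σ_{n≥1} (a_n^2+b_n^2) = 1/2 ∫_{-2}^{2} v(s)^2 ds = 41.
Subtract a_0^2/2 = 1/2: Σ (a_n^2+b_n^2) = 81/2.

81/2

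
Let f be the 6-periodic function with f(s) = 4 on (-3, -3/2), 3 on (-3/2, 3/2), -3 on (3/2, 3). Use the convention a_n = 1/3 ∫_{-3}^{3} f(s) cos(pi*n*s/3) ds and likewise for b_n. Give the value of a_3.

a_3 = 1/3 ∫_{-3}^{3} f(s) cos(pi*s) ds.
Split the integral at the breakpoints.
Directly, an antiderivative of (4) cos(pi*s) is 4*sin(pi*s)/pi; evaluating from -3 to -3/2: ∫_{-3}^{-3/2} (4) cos(pi*s) ds = (4/pi) - (0) = 4/pi.
Directly, an antiderivative of (3) cos(pi*s) is 3*sin(pi*s)/pi; evaluating from -3/2 to 3/2: ∫_{-3/2}^{3/2} (3) cos(pi*s) ds = (-3/pi) - (3/pi) = -6/pi.
Directly, an antiderivative of (-3) cos(pi*s) is -3*sin(pi*s)/pi; evaluating from 3/2 to 3: ∫_{3/2}^{3} (-3) cos(pi*s) ds = (0) - (3/pi) = -3/pi.
Summing the pieces and multiplying by (1/3) gives a_3 = -5/(3*pi).

-5/(3*pi)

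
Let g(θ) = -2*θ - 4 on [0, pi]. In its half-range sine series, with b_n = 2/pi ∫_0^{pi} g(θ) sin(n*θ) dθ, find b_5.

4*(-4 - pi)/(5*pi)

b_5 = 2/pi ∫_0^{pi} (-2*θ - 4) sin(5*θ) dθ.
Integrating by parts (boundary term plus one more integral), an antiderivative of (-2*θ - 4) sin(5*θ) is 2*θ*cos(5*θ)/5 - 2*sin(5*θ)/25 + 4*cos(5*θ)/5; evaluating from 0 to pi: ∫_{0}^{pi} (-2*θ - 4) sin(5*θ) dθ = (-2*pi/5 - 4/5) - (4/5) = -8/5 - 2*pi/5.
Hence b_5 = (2/pi)·(-8/5 - 2*pi/5) = 4*(-4 - pi)/(5*pi).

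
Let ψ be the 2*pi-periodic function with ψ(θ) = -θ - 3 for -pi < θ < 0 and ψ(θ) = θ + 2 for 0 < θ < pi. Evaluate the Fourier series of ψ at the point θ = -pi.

θ = -pi differs from θ = pi by -1 full period(s), and the series is 2*pi-periodic.
At θ = pi the one-sided limits are ψ(pi^-) = 2 + pi and ψ(pi^+) = -3 + pi.
By Dirichlet's theorem the series converges to their average, [(2 + pi) + (-3 + pi)]/2 = -1/2 + pi.

-1/2 + pi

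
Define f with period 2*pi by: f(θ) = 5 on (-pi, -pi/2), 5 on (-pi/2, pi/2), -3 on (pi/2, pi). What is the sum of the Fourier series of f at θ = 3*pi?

1

θ = 3*pi differs from θ = -pi by 2 full period(s), and the series is 2*pi-periodic.
At θ = -pi the one-sided limits are f(-pi^-) = -3 and f(-pi^+) = 5.
By Dirichlet's theorem the series converges to their average, [(-3) + (5)]/2 = 1.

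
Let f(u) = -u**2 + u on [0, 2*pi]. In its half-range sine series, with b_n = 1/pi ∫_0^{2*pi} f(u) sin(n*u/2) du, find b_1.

b_1 = 1/pi ∫_0^{2*pi} (-u**2 + u) sin(u/2) du.
Integrating by parts twice (tabular method), an antiderivative of (-u**2 + u) sin(u/2) is 2*u**2*cos(u/2) - 8*u*sin(u/2) - 2*u*cos(u/2) + 4*sin(u/2) - 16*cos(u/2); evaluating from 0 to 2*pi: ∫_{0}^{2*pi} (-u**2 + u) sin(u/2) du = (-8*pi**2 + 4*pi + 16) - (-16) = -8*pi**2 + 4*pi + 32.
Hence b_1 = (1/pi)·(-8*pi**2 + 4*pi + 32) = -8*pi + 4 + 32/pi.

-8*pi + 4 + 32/pi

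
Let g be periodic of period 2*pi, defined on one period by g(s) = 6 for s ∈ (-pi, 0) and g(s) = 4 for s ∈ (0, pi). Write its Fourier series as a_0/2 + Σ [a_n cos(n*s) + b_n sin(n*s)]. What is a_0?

10

a_0 = 1/pi ∫_{-pi}^{pi} g(s) ds = 1/pi · (10*pi) = 10.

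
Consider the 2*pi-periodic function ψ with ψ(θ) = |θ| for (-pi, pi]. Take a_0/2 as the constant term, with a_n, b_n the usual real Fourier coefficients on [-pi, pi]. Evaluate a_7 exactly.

a_7 = 1/pi ∫_{-pi}^{pi} ψ(θ) cos(7*θ) dθ.
ψ is even and cos(7*θ) is even, so the integrand is even and a_7 = 2/pi ∫_0^{pi} ψ(θ) cos(7*θ) dθ.
Integrating by parts (boundary term plus one more integral), an antiderivative of (θ) cos(7*θ) is θ*sin(7*θ)/7 + cos(7*θ)/49; evaluating from 0 to pi: ∫_{0}^{pi} (θ) cos(7*θ) dθ = (-1/49) - (1/49) = -2/49.
Hence a_7 = (2/pi)·(-2/49) = -4/(49*pi).

-4/(49*pi)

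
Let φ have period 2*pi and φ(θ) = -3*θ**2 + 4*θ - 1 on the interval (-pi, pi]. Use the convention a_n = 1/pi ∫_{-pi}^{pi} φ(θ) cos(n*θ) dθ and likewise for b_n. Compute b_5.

8/5

b_5 = 1/pi ∫_{-pi}^{pi} φ(θ) sin(5*θ) dθ.
Integrating by parts twice (tabular method), an antiderivative of (-3*θ**2 + 4*θ - 1) sin(5*θ) is 3*θ**2*cos(5*θ)/5 - 6*θ*sin(5*θ)/25 - 4*θ*cos(5*θ)/5 + 4*sin(5*θ)/25 + 19*cos(5*θ)/125; evaluating from -pi to pi: ∫_{-pi}^{pi} (-3*θ**2 + 4*θ - 1) sin(5*θ) dθ = (-3*pi**2/5 - 19/125 + 4*pi/5) - (-3*pi**2/5 - 4*pi/5 - 19/125) = 8*pi/5.
Hence b_5 = (1/pi)·(8*pi/5) = 8/5.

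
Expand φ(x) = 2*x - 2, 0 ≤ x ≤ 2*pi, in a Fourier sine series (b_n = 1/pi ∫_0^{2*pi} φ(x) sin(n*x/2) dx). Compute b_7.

8*(-1 + pi)/(7*pi)

b_7 = 1/pi ∫_0^{2*pi} (2*x - 2) sin(7*x/2) dx.
Integrating by parts (boundary term plus one more integral), an antiderivative of (2*x - 2) sin(7*x/2) is -4*x*cos(7*x/2)/7 + 8*sin(7*x/2)/49 + 4*cos(7*x/2)/7; evaluating from 0 to 2*pi: ∫_{0}^{2*pi} (2*x - 2) sin(7*x/2) dx = (-4/7 + 8*pi/7) - (4/7) = -8/7 + 8*pi/7.
Hence b_7 = (1/pi)·(-8/7 + 8*pi/7) = 8*(-1 + pi)/(7*pi).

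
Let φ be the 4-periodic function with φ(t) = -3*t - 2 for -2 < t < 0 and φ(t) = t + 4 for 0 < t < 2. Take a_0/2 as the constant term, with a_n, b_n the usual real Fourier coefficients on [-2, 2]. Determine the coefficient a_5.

-16/(25*pi**2)

a_5 = 1/2 ∫_{-2}^{2} φ(t) cos(5*pi*t/2) dt.
Split the integral at the breakpoints.
Integrating by parts (boundary term plus one more integral), an antiderivative of (-3*t - 2) cos(5*pi*t/2) is -6*t*sin(5*pi*t/2)/(5*pi) - 4*sin(5*pi*t/2)/(5*pi) - 12*cos(5*pi*t/2)/(25*pi**2); evaluating from -2 to 0: ∫_{-2}^{0} (-3*t - 2) cos(5*pi*t/2) dt = (-12/(25*pi**2)) - (12/(25*pi**2)) = -24/(25*pi**2).
Integrating by parts (boundary term plus one more integral), an antiderivative of (t + 4) cos(5*pi*t/2) is 2*t*sin(5*pi*t/2)/(5*pi) + 8*sin(5*pi*t/2)/(5*pi) + 4*cos(5*pi*t/2)/(25*pi**2); evaluating from 0 to 2: ∫_{0}^{2} (t + 4) cos(5*pi*t/2) dt = (-4/(25*pi**2)) - (4/(25*pi**2)) = -8/(25*pi**2).
Summing the pieces and multiplying by (1/2) gives a_5 = -16/(25*pi**2).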